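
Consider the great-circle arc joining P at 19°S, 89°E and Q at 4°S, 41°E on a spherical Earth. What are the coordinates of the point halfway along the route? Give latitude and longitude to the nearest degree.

Write both endpoints as unit vectors p₁, p₂ with components (cos φ cos λ, cos φ sin λ, sin φ).
The central angle between the endpoints is δ = arccos(p₁·p₂) ≈ 0.858 rad (49.2°).
Interpolate at f = 1/2 with slerp weights a = sin((1−f)δ)/sin δ ≈ 0.550, b = sin(fδ)/sin δ ≈ 0.550.
p = a·p₁ + b·p₂ ≈ (0.423, 0.880, -0.217); φ = arcsin(p_z) ≈ -12.55°, λ = atan2(p_y, p_x) ≈ 64.32°.

≈ 13°S, 64°E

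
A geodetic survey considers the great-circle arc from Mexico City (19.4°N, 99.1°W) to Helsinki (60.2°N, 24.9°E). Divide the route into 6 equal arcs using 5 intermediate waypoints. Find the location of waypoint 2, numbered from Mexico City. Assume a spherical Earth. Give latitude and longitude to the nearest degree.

Write both endpoints as unit vectors p₁, p₂ with components (cos φ cos λ, cos φ sin λ, sin φ).
The central angle between the endpoints is δ = arccos(p₁·p₂) ≈ 1.545 rad (88.5°).
Interpolate at f = 2/6 with slerp weights a = sin((1−f)δ)/sin δ ≈ 0.857, b = sin(fδ)/sin δ ≈ 0.493.
p = a·p₁ + b·p₂ ≈ (0.094, -0.696, 0.712); φ = arcsin(p_z) ≈ 45.42°, λ = atan2(p_y, p_x) ≈ -82.29°.

≈ (45°N, 82°W)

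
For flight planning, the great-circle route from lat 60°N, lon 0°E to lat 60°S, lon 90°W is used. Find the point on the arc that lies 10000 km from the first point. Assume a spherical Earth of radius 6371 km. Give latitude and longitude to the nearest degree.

≈ lat 19°S, lon 53°W

Write both endpoints as unit vectors p₁, p₂ with components (cos φ cos λ, cos φ sin λ, sin φ).
The central angle between the endpoints is δ = arccos(p₁·p₂) ≈ 2.419 rad (138.6°). The total great-circle distance is δ·R ≈ 2.419 × 6371 ≈ 15411 km, so the target fraction is f = 10000/15411 ≈ 0.649.
Interpolate at f ≈ 0.649 with slerp weights a = sin((1−f)δ)/sin δ ≈ 1.135, b = sin(fδ)/sin δ ≈ 1.512.
p = a·p₁ + b·p₂ ≈ (0.568, -0.756, -0.326); φ = arcsin(p_z) ≈ -19.04°, λ = atan2(p_y, p_x) ≈ -53.10°.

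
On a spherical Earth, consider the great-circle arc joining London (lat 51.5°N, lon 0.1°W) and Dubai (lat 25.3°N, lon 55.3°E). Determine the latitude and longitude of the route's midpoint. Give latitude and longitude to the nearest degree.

≈ lat 42°N, lon 33°E

Convert each endpoint to a unit vector on the sphere (x = cos φ cos λ, y = cos φ sin λ, z = sin φ).
The central angle between the endpoints is δ = arccos(p₁·p₂) ≈ 0.858 rad (49.2°).
Interpolate at f = 1/2 with slerp weights a = sin((1−f)δ)/sin δ ≈ 0.550, b = sin(fδ)/sin δ ≈ 0.550.
p = a·p₁ + b·p₂ ≈ (0.625, 0.408, 0.665); φ = arcsin(p_z) ≈ 41.70°, λ = atan2(p_y, p_x) ≈ 33.13°.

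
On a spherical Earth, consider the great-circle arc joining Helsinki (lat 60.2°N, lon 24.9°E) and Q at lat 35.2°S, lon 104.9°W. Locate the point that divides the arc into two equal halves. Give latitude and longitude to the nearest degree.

Convert each endpoint to a unit vector on the sphere (x = cos φ cos λ, y = cos φ sin λ, z = sin φ).
The central angle between the endpoints is δ = arccos(p₁·p₂) ≈ 2.434 rad (139.5°).
Interpolate at f = 1/2 with slerp weights a = sin((1−f)δ)/sin δ ≈ 1.444, b = sin(fδ)/sin δ ≈ 1.444.
p = a·p₁ + b·p₂ ≈ (0.347, -0.838, 0.421); φ = arcsin(p_z) ≈ 24.88°, λ = atan2(p_y, p_x) ≈ -67.48°.

≈ lat 25°N, lon 67°W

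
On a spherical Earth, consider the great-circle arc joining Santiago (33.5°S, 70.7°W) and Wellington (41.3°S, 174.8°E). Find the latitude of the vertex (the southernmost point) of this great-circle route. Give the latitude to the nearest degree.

The great circle lies in the plane with unit normal n̂ = (p₁ × p₂)/|p₁ × p₂|.
Here n̂_z ≈ -0.573; the vertex latitude is φ_max = arccos|n̂_z| ≈ 55.0°.

≈ 55°S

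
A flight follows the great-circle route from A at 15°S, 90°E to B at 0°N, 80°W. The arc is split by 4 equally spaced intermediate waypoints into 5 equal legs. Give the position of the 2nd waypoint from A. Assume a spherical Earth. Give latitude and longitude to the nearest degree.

The haversine formula gives a central angle δ ≈ 2.828 rad (162.0°) between the endpoints.
Interpolate at f = 2/5 with slerp weights a = sin((1−f)δ)/sin δ ≈ 3.217, b = sin(fδ)/sin δ ≈ 2.934.
p = a·p₁ + b·p₂ ≈ (0.510, 0.217, -0.833); φ = arcsin(p_z) ≈ -56.36°, λ = atan2(p_y, p_x) ≈ 23.12°.

≈ 56°S, 23°E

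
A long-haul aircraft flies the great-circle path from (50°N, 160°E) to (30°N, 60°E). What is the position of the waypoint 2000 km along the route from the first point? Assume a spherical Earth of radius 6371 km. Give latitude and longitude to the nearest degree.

≈ (55°N, 131°E)

The haversine formula gives a central angle δ ≈ 1.280 rad (73.4°) between the endpoints. The total great-circle distance is δ·R ≈ 1.280 × 6371 ≈ 8157 km, so the target fraction is f = 2000/8157 ≈ 0.245.
Interpolate at f ≈ 0.245 with slerp weights a = sin((1−f)δ)/sin δ ≈ 0.859, b = sin(fδ)/sin δ ≈ 0.322.
p = a·p₁ + b·p₂ ≈ (-0.379, 0.431, 0.819); φ = arcsin(p_z) ≈ 54.99°, λ = atan2(p_y, p_x) ≈ 131.37°.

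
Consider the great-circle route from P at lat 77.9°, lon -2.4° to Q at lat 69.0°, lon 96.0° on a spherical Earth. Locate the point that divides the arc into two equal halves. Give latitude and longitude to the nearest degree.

≈ lat 79°, lon 64°

The haversine formula gives a central angle δ ≈ 0.447 rad (25.6°) between the endpoints.
Interpolate at f = 1/2 with slerp weights a = sin((1−f)δ)/sin δ ≈ 0.513, b = sin(fδ)/sin δ ≈ 0.513.
p = a·p₁ + b·p₂ ≈ (0.088, 0.178, 0.980); φ = arcsin(p_z) ≈ 78.53°, λ = atan2(p_y, p_x) ≈ 63.68°.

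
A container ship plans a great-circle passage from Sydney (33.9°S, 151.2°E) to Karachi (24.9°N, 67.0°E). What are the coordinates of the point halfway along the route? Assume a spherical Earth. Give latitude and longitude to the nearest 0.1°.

≈ 6.0°S, 106.8°E

Convert each endpoint to a unit vector on the sphere (x = cos φ cos λ, y = cos φ sin λ, z = sin φ).
The central angle between the endpoints is δ = arccos(p₁·p₂) ≈ 1.730 rad (99.1°).
Interpolate at f = 1/2 with slerp weights a = sin((1−f)δ)/sin δ ≈ 0.771, b = sin(fδ)/sin δ ≈ 0.771.
p = a·p₁ + b·p₂ ≈ (-0.288, 0.952, -0.105); φ = arcsin(p_z) ≈ -6.05°, λ = atan2(p_y, p_x) ≈ 106.81°.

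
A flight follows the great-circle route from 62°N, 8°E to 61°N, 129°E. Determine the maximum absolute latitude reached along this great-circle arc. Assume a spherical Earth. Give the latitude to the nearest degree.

The great circle lies in the plane with unit normal n̂ = (p₁ × p₂)/|p₁ × p₂|.
Here n̂_z ≈ +0.258; the vertex latitude is φ_max = arccos|n̂_z| ≈ 75.0°.
Check via Clairaut: cos φ_max = |cos φ₁| · sin C = cos(62.0°)·sin(33.4°) ≈ 0.258, again giving ≈ 75.0°.

≈ 75°N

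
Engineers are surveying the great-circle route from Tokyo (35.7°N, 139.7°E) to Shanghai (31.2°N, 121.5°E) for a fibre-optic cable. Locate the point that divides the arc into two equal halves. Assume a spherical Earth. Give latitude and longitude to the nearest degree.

Write both endpoints as unit vectors p₁, p₂ with components (cos φ cos λ, cos φ sin λ, sin φ).
The central angle between the endpoints is δ = arccos(p₁·p₂) ≈ 0.276 rad (15.8°).
Interpolate at f = 1/2 with slerp weights a = sin((1−f)δ)/sin δ ≈ 0.505, b = sin(fδ)/sin δ ≈ 0.505.
p = a·p₁ + b·p₂ ≈ (-0.538, 0.633, 0.556); φ = arcsin(p_z) ≈ 33.78°, λ = atan2(p_y, p_x) ≈ 130.36°.

≈ (34°N, 130°E)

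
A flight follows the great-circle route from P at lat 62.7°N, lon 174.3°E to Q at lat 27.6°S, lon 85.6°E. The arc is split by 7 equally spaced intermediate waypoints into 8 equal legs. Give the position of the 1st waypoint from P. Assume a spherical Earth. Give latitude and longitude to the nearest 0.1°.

≈ lat 56.4°N, lon 148.9°E

Convert each endpoint to a unit vector on the sphere (x = cos φ cos λ, y = cos φ sin λ, z = sin φ).
The central angle between the endpoints is δ = arccos(p₁·p₂) ≈ 1.985 rad (113.7°).
Interpolate at f = 1/8 with slerp weights a = sin((1−f)δ)/sin δ ≈ 1.077, b = sin(fδ)/sin δ ≈ 0.268.
p = a·p₁ + b·p₂ ≈ (-0.473, 0.286, 0.833); φ = arcsin(p_z) ≈ 56.41°, λ = atan2(p_y, p_x) ≈ 148.85°.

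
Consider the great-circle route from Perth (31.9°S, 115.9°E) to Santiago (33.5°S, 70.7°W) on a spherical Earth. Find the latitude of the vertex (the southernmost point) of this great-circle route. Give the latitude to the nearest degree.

The great circle lies in the plane with unit normal n̂ = (p₁ × p₂)/|p₁ × p₂|.
Here n̂_z ≈ +0.089; the vertex latitude is φ_max = arccos|n̂_z| ≈ 84.9°.
Check via Clairaut: cos φ_max = |cos φ₁| · sin C = cos(31.9°)·sin(174.0°) ≈ 0.089, again giving ≈ 84.9°.

≈ 85°S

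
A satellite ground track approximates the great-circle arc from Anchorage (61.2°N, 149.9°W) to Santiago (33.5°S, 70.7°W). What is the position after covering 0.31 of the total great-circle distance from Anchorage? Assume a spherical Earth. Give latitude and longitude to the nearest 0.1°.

Write both endpoints as unit vectors p₁, p₂ with components (cos φ cos λ, cos φ sin λ, sin φ).
The central angle between the endpoints is δ = arccos(p₁·p₂) ≈ 1.991 rad (114.1°).
Interpolate at f = 0.31 with slerp weights a = sin((1−f)δ)/sin δ ≈ 1.074, b = sin(fδ)/sin δ ≈ 0.634.
p = a·p₁ + b·p₂ ≈ (-0.273, -0.759, 0.591); φ = arcsin(p_z) ≈ 36.26°, λ = atan2(p_y, p_x) ≈ -109.79°.

≈ (36.3°N, 109.8°W)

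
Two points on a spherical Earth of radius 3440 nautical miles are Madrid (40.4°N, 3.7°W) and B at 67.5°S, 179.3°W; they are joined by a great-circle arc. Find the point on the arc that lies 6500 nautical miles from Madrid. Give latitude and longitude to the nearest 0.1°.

Convert each endpoint to a unit vector on the sphere (x = cos φ cos λ, y = cos φ sin λ, z = sin φ).
The central angle between the endpoints is δ = arccos(p₁·p₂) ≈ 2.667 rad (152.8°). The total great-circle distance is δ·R ≈ 2.667 × 3440 ≈ 9174 nmi, so the target fraction is f = 6500/9174 ≈ 0.709.
Interpolate at f ≈ 0.709 with slerp weights a = sin((1−f)δ)/sin δ ≈ 1.534, b = sin(fδ)/sin δ ≈ 2.077.
p = a·p₁ + b·p₂ ≈ (0.371, -0.085, -0.925); φ = arcsin(p_z) ≈ -67.64°, λ = atan2(p_y, p_x) ≈ -12.92°.

≈ 67.6°S, 12.9°W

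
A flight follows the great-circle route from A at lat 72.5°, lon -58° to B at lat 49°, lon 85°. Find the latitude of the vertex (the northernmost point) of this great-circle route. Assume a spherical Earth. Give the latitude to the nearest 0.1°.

The great circle lies in the plane with unit normal n̂ = (p₁ × p₂)/|p₁ × p₂|.
Here n̂_z ≈ +0.144; the vertex latitude is φ_max = arccos|n̂_z| ≈ 81.7°.
Check via Clairaut: cos φ_max = |cos φ₁| · sin C = cos(72.5°)·sin(28.5°) ≈ 0.144, again giving ≈ 81.7°.

≈ 81.7°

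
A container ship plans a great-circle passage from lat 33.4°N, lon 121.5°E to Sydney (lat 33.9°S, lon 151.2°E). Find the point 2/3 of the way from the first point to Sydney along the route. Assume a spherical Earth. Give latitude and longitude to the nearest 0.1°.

≈ lat 11.6°S, lon 140.7°E

Convert each endpoint to a unit vector on the sphere (x = cos φ cos λ, y = cos φ sin λ, z = sin φ).
The central angle between the endpoints is δ = arccos(p₁·p₂) ≈ 1.271 rad (72.8°).
Interpolate at f = 2/3 with slerp weights a = sin((1−f)δ)/sin δ ≈ 0.430, b = sin(fδ)/sin δ ≈ 0.785.
p = a·p₁ + b·p₂ ≈ (-0.758, 0.620, -0.201); φ = arcsin(p_z) ≈ -11.58°, λ = atan2(p_y, p_x) ≈ 140.73°.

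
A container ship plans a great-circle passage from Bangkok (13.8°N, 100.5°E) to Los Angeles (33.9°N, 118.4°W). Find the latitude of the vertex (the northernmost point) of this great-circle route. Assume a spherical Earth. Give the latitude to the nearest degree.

≈ 54°N

The great circle lies in the plane with unit normal n̂ = (p₁ × p₂)/|p₁ × p₂|.
Here n̂_z ≈ +0.582; the vertex latitude is φ_max = arccos|n̂_z| ≈ 54.4°.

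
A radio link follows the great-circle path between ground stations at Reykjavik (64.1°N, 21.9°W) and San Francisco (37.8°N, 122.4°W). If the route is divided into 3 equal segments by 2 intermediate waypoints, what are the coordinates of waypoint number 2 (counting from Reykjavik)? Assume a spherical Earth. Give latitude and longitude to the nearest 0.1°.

≈ (54.4°N, 105.4°W)

From cos δ = sin φ₁ sin φ₂ + cos φ₁ cos φ₂ cos Δλ, the central angle is δ ≈ 1.060 rad (60.8°).
Interpolate at f = 2/3 with slerp weights a = sin((1−f)δ)/sin δ ≈ 0.397, b = sin(fδ)/sin δ ≈ 0.744.
p = a·p₁ + b·p₂ ≈ (-0.154, -0.561, 0.813); φ = arcsin(p_z) ≈ 54.40°, λ = atan2(p_y, p_x) ≈ -105.38°.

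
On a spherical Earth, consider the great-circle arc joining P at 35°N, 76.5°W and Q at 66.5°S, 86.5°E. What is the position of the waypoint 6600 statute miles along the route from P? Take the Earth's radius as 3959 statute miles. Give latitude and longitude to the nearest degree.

The haversine formula gives a central angle δ ≈ 2.565 rad (147.0°) between the endpoints. The total great-circle distance is δ·R ≈ 2.565 × 3959 ≈ 10155 mi, so the target fraction is f = 6600/10155 ≈ 0.650.
Interpolate at f ≈ 0.650 with slerp weights a = sin((1−f)δ)/sin δ ≈ 1.435, b = sin(fδ)/sin δ ≈ 1.826.
p = a·p₁ + b·p₂ ≈ (0.319, -0.416, -0.852); φ = arcsin(p_z) ≈ -58.39°, λ = atan2(p_y, p_x) ≈ -52.54°.

≈ 58°S, 53°W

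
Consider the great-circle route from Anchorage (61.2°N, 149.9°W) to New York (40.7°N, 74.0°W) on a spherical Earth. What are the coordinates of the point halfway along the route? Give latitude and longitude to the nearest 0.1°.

Convert each endpoint to a unit vector on the sphere (x = cos φ cos λ, y = cos φ sin λ, z = sin φ).
The central angle between the endpoints is δ = arccos(p₁·p₂) ≈ 0.849 rad (48.7°).
Interpolate at f = 1/2 with slerp weights a = sin((1−f)δ)/sin δ ≈ 0.549, b = sin(fδ)/sin δ ≈ 0.549.
p = a·p₁ + b·p₂ ≈ (-0.114, -0.532, 0.839); φ = arcsin(p_z) ≈ 57.00°, λ = atan2(p_y, p_x) ≈ -102.09°.

≈ 57.0°N, 102.1°W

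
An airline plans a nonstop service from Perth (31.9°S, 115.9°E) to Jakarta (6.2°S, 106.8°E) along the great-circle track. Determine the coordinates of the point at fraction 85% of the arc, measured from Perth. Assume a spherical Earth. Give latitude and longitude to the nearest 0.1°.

≈ 10.1°S, 108.0°E

Convert each endpoint to a unit vector on the sphere (x = cos φ cos λ, y = cos φ sin λ, z = sin φ).
The central angle between the endpoints is δ = arccos(p₁·p₂) ≈ 0.472 rad (27.1°).
Interpolate at f = 0.85 with slerp weights a = sin((1−f)δ)/sin δ ≈ 0.156, b = sin(fδ)/sin δ ≈ 0.859.
p = a·p₁ + b·p₂ ≈ (-0.305, 0.936, -0.175); φ = arcsin(p_z) ≈ -10.08°, λ = atan2(p_y, p_x) ≈ 108.02°.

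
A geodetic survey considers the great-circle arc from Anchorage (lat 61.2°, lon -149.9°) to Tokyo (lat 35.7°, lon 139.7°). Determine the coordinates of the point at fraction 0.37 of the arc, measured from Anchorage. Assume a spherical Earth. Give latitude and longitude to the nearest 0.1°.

≈ lat 57.1°, lon 174.4°

Convert each endpoint to a unit vector on the sphere (x = cos φ cos λ, y = cos φ sin λ, z = sin φ).
The central angle between the endpoints is δ = arccos(p₁·p₂) ≈ 0.873 rad (50.0°).
Interpolate at f = 0.37 with slerp weights a = sin((1−f)δ)/sin δ ≈ 0.682, b = sin(fδ)/sin δ ≈ 0.414.
p = a·p₁ + b·p₂ ≈ (-0.541, 0.053, 0.839); φ = arcsin(p_z) ≈ 57.08°, λ = atan2(p_y, p_x) ≈ 174.43°.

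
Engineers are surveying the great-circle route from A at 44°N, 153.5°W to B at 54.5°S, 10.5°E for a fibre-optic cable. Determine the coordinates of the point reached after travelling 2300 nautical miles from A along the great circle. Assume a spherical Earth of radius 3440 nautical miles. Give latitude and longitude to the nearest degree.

≈ 11°N, 130°W

Convert each endpoint to a unit vector on the sphere (x = cos φ cos λ, y = cos φ sin λ, z = sin φ).
The central angle between the endpoints is δ = arccos(p₁·p₂) ≈ 2.884 rad (165.3°). The total great-circle distance is δ·R ≈ 2.884 × 3440 ≈ 9922 nmi, so the target fraction is f = 2300/9922 ≈ 0.232.
Interpolate at f ≈ 0.232 with slerp weights a = sin((1−f)δ)/sin δ ≈ 3.140, b = sin(fδ)/sin δ ≈ 2.436.
p = a·p₁ + b·p₂ ≈ (-0.631, -0.750, 0.198); φ = arcsin(p_z) ≈ 11.44°, λ = atan2(p_y, p_x) ≈ -130.06°.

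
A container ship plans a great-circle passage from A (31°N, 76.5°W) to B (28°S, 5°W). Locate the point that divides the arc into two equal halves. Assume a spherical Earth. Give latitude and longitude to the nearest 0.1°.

≈ (1.8°N, 40.1°W)

The haversine formula gives a central angle δ ≈ 1.572 rad (90.1°) between the endpoints.
Interpolate at f = 1/2 with slerp weights a = sin((1−f)δ)/sin δ ≈ 0.708, b = sin(fδ)/sin δ ≈ 0.708.
p = a·p₁ + b·p₂ ≈ (0.764, -0.644, 0.032); φ = arcsin(p_z) ≈ 1.85°, λ = atan2(p_y, p_x) ≈ -40.14°.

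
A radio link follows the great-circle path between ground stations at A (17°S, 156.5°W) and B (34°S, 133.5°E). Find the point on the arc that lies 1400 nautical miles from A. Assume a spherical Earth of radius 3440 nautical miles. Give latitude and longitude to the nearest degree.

≈ (27°S, 179°W)

Convert each endpoint to a unit vector on the sphere (x = cos φ cos λ, y = cos φ sin λ, z = sin φ).
The central angle between the endpoints is δ = arccos(p₁·p₂) ≈ 1.121 rad (64.2°). The total great-circle distance is δ·R ≈ 1.121 × 3440 ≈ 3857 nmi, so the target fraction is f = 1400/3857 ≈ 0.363.
Interpolate at f ≈ 0.363 with slerp weights a = sin((1−f)δ)/sin δ ≈ 0.727, b = sin(fδ)/sin δ ≈ 0.440.
p = a·p₁ + b·p₂ ≈ (-0.889, -0.013, -0.458); φ = arcsin(p_z) ≈ -27.28°, λ = atan2(p_y, p_x) ≈ -179.16°.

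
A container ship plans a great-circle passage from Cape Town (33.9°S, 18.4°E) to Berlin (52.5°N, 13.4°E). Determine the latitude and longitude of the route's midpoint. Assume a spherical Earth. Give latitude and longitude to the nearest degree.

≈ 9°N, 16°E

Write both endpoints as unit vectors p₁, p₂ with components (cos φ cos λ, cos φ sin λ, sin φ).
The central angle between the endpoints is δ = arccos(p₁·p₂) ≈ 1.510 rad (86.5°).
Interpolate at f = 1/2 with slerp weights a = sin((1−f)δ)/sin δ ≈ 0.687, b = sin(fδ)/sin δ ≈ 0.687.
p = a·p₁ + b·p₂ ≈ (0.947, 0.277, 0.162); φ = arcsin(p_z) ≈ 9.31°, λ = atan2(p_y, p_x) ≈ 16.28°.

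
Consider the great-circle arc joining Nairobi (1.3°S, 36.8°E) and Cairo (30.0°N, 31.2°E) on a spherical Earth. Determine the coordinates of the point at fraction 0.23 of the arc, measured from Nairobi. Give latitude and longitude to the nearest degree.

≈ 6°N, 36°E

Write both endpoints as unit vectors p₁, p₂ with components (cos φ cos λ, cos φ sin λ, sin φ).
The central angle between the endpoints is δ = arccos(p₁·p₂) ≈ 0.554 rad (31.8°).
Interpolate at f = 0.23 with slerp weights a = sin((1−f)δ)/sin δ ≈ 0.786, b = sin(fδ)/sin δ ≈ 0.242.
p = a·p₁ + b·p₂ ≈ (0.809, 0.579, 0.103); φ = arcsin(p_z) ≈ 5.91°, λ = atan2(p_y, p_x) ≈ 35.62°.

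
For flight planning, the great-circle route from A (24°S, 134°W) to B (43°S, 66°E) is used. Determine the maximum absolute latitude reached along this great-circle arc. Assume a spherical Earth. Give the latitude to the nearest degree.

≈ 76°S

The great circle lies in the plane with unit normal n̂ = (p₁ × p₂)/|p₁ × p₂|.
Here n̂_z ≈ -0.244; the vertex latitude is φ_max = arccos|n̂_z| ≈ 75.9°.
Check via Clairaut: cos φ_max = |cos φ₁| · sin C = cos(24.0°)·sin(164.5°) ≈ 0.244, again giving ≈ 75.9°.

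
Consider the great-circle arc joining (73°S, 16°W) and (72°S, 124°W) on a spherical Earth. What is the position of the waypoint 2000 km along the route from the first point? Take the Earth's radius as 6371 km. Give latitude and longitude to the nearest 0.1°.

≈ (78.6°S, 92.3°W)

From cos δ = sin φ₁ sin φ₂ + cos φ₁ cos φ₂ cos Δλ, the central angle is δ ≈ 0.492 rad (28.2°). The total great-circle distance is δ·R ≈ 0.492 × 6371 ≈ 3132 km, so the target fraction is f = 2000/3132 ≈ 0.639.
Interpolate at f ≈ 0.639 with slerp weights a = sin((1−f)δ)/sin δ ≈ 0.374, b = sin(fδ)/sin δ ≈ 0.654.
p = a·p₁ + b·p₂ ≈ (-0.008, -0.198, -0.980); φ = arcsin(p_z) ≈ -78.58°, λ = atan2(p_y, p_x) ≈ -92.26°.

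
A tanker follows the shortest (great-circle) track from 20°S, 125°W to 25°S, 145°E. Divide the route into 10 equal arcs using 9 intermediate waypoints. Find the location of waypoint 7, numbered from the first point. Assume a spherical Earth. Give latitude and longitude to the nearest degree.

≈ 30°S, 172°E

The haversine formula gives a central angle δ ≈ 1.426 rad (81.7°) between the endpoints.
Interpolate at f = 7/10 with slerp weights a = sin((1−f)δ)/sin δ ≈ 0.419, b = sin(fδ)/sin δ ≈ 0.849.
p = a·p₁ + b·p₂ ≈ (-0.856, 0.119, -0.502); φ = arcsin(p_z) ≈ -30.15°, λ = atan2(p_y, p_x) ≈ 172.10°.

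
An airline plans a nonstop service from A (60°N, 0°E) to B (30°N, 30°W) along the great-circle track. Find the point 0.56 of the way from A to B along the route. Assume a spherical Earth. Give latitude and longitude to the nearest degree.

≈ (44°N, 21°W)

Convert each endpoint to a unit vector on the sphere (x = cos φ cos λ, y = cos φ sin λ, z = sin φ).
The central angle between the endpoints is δ = arccos(p₁·p₂) ≈ 0.630 rad (36.1°).
Interpolate at f = 0.56 with slerp weights a = sin((1−f)δ)/sin δ ≈ 0.465, b = sin(fδ)/sin δ ≈ 0.586.
p = a·p₁ + b·p₂ ≈ (0.672, -0.254, 0.696); φ = arcsin(p_z) ≈ 44.07°, λ = atan2(p_y, p_x) ≈ -20.70°.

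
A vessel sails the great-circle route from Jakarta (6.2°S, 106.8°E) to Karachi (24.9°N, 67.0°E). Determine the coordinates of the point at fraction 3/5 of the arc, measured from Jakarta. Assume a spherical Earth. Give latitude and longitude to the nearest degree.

Write both endpoints as unit vectors p₁, p₂ with components (cos φ cos λ, cos φ sin λ, sin φ).
The central angle between the endpoints is δ = arccos(p₁·p₂) ≈ 0.867 rad (49.7°).
Interpolate at f = 3/5 with slerp weights a = sin((1−f)δ)/sin δ ≈ 0.446, b = sin(fδ)/sin δ ≈ 0.652.
p = a·p₁ + b·p₂ ≈ (0.103, 0.969, 0.226); φ = arcsin(p_z) ≈ 13.08°, λ = atan2(p_y, p_x) ≈ 83.93°.

≈ 13°N, 84°E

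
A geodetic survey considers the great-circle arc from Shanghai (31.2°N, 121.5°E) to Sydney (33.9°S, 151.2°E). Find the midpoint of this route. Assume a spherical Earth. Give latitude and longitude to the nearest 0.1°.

From cos δ = sin φ₁ sin φ₂ + cos φ₁ cos φ₂ cos Δλ, the central angle is δ ≈ 1.237 rad (70.9°).
Interpolate at f = 1/2 with slerp weights a = sin((1−f)δ)/sin δ ≈ 0.614, b = sin(fδ)/sin δ ≈ 0.614.
p = a·p₁ + b·p₂ ≈ (-0.721, 0.693, -0.024); φ = arcsin(p_z) ≈ -1.40°, λ = atan2(p_y, p_x) ≈ 136.12°.

≈ 1.4°S, 136.1°E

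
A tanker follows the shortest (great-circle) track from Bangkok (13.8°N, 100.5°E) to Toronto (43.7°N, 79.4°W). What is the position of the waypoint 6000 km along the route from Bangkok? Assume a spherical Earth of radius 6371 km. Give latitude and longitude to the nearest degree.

Convert each endpoint to a unit vector on the sphere (x = cos φ cos λ, y = cos φ sin λ, z = sin φ).
The central angle between the endpoints is δ = arccos(p₁·p₂) ≈ 2.138 rad (122.5°). The total great-circle distance is δ·R ≈ 2.138 × 6371 ≈ 13621 km, so the target fraction is f = 6000/13621 ≈ 0.440.
Interpolate at f ≈ 0.440 with slerp weights a = sin((1−f)δ)/sin δ ≈ 1.103, b = sin(fδ)/sin δ ≈ 0.959.
p = a·p₁ + b·p₂ ≈ (-0.068, 0.372, 0.926); φ = arcsin(p_z) ≈ 67.76°, λ = atan2(p_y, p_x) ≈ 100.32°.

≈ 68°N, 100°E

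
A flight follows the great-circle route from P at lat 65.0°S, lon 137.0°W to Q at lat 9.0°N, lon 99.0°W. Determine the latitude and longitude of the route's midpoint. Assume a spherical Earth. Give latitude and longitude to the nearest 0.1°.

The haversine formula gives a central angle δ ≈ 1.383 rad (79.2°) between the endpoints.
Interpolate at f = 1/2 with slerp weights a = sin((1−f)δ)/sin δ ≈ 0.649, b = sin(fδ)/sin δ ≈ 0.649.
p = a·p₁ + b·p₂ ≈ (-0.301, -0.820, -0.487); φ = arcsin(p_z) ≈ -29.12°, λ = atan2(p_y, p_x) ≈ -110.14°.

≈ lat 29.1°S, lon 110.1°W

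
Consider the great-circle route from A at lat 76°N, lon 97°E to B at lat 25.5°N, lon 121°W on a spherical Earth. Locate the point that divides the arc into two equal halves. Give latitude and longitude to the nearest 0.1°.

≈ lat 62.6°N, lon 132.8°W

Write both endpoints as unit vectors p₁, p₂ with components (cos φ cos λ, cos φ sin λ, sin φ).
The central angle between the endpoints is δ = arccos(p₁·p₂) ≈ 1.323 rad (75.8°).
Interpolate at f = 1/2 with slerp weights a = sin((1−f)δ)/sin δ ≈ 0.634, b = sin(fδ)/sin δ ≈ 0.634.
p = a·p₁ + b·p₂ ≈ (-0.313, -0.338, 0.887); φ = arcsin(p_z) ≈ 62.56°, λ = atan2(p_y, p_x) ≈ -132.82°.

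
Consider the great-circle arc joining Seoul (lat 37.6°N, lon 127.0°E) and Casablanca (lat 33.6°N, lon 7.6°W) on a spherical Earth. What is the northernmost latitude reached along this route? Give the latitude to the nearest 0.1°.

The great circle lies in the plane with unit normal n̂ = (p₁ × p₂)/|p₁ × p₂|.
Here n̂_z ≈ -0.474; the vertex latitude is φ_max = arccos|n̂_z| ≈ 61.7°.
Check via Clairaut: cos φ_max = |cos φ₁| · sin C = cos(37.6°)·sin(36.7°) ≈ 0.474, again giving ≈ 61.7°.

≈ 61.7°N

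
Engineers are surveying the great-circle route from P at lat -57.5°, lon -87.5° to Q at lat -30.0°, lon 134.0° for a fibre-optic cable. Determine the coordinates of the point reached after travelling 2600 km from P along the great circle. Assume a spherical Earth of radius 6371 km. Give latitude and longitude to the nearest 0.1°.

≈ lat -71.5°, lon -133.6°

Convert each endpoint to a unit vector on the sphere (x = cos φ cos λ, y = cos φ sin λ, z = sin φ).
The central angle between the endpoints is δ = arccos(p₁·p₂) ≈ 1.498 rad (85.8°). The total great-circle distance is δ·R ≈ 1.498 × 6371 ≈ 9541 km, so the target fraction is f = 2600/9541 ≈ 0.273.
Interpolate at f ≈ 0.273 with slerp weights a = sin((1−f)δ)/sin δ ≈ 0.889, b = sin(fδ)/sin δ ≈ 0.398.
p = a·p₁ + b·p₂ ≈ (-0.219, -0.229, -0.949); φ = arcsin(p_z) ≈ -71.54°, λ = atan2(p_y, p_x) ≈ -133.64°.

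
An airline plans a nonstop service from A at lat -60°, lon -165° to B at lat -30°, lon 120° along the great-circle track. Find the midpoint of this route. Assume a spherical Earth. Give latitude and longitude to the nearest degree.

≈ lat -51°, lon 146°

Write both endpoints as unit vectors p₁, p₂ with components (cos φ cos λ, cos φ sin λ, sin φ).
The central angle between the endpoints is δ = arccos(p₁·p₂) ≈ 0.994 rad (57.0°).
Interpolate at f = 1/2 with slerp weights a = sin((1−f)δ)/sin δ ≈ 0.569, b = sin(fδ)/sin δ ≈ 0.569.
p = a·p₁ + b·p₂ ≈ (-0.521, 0.353, -0.777); φ = arcsin(p_z) ≈ -50.99°, λ = atan2(p_y, p_x) ≈ 145.88°.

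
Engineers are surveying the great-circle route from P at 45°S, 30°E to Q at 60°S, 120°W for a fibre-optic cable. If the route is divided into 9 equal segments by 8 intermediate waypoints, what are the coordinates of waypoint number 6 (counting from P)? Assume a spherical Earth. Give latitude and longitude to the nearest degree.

≈ 79°S, 70°W

Write both endpoints as unit vectors p₁, p₂ with components (cos φ cos λ, cos φ sin λ, sin φ).
The central angle between the endpoints is δ = arccos(p₁·p₂) ≈ 1.260 rad (72.2°).
Interpolate at f = 6/9 with slerp weights a = sin((1−f)δ)/sin δ ≈ 0.428, b = sin(fδ)/sin δ ≈ 0.782.
p = a·p₁ + b·p₂ ≈ (0.067, -0.187, -0.980); φ = arcsin(p_z) ≈ -78.54°, λ = atan2(p_y, p_x) ≈ -70.39°.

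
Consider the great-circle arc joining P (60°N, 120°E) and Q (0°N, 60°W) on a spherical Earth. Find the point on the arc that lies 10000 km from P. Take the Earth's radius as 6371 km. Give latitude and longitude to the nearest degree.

≈ (30°N, 60°W)

Write both endpoints as unit vectors p₁, p₂ with components (cos φ cos λ, cos φ sin λ, sin φ).
The central angle between the endpoints is δ = arccos(p₁·p₂) ≈ 2.094 rad (120.0°). The total great-circle distance is δ·R ≈ 2.094 × 6371 ≈ 13343 km, so the target fraction is f = 10000/13343 ≈ 0.749.
Interpolate at f ≈ 0.749 with slerp weights a = sin((1−f)δ)/sin δ ≈ 0.579, b = sin(fδ)/sin δ ≈ 1.155.
p = a·p₁ + b·p₂ ≈ (0.433, -0.749, 0.501); φ = arcsin(p_z) ≈ 30.07°, λ = atan2(p_y, p_x) ≈ -60.00°.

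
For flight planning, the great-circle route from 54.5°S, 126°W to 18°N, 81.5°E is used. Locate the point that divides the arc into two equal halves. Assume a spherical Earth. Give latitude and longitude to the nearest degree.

≈ 45°S, 113°E

The haversine formula gives a central angle δ ≈ 2.406 rad (137.9°) between the endpoints.
Interpolate at f = 1/2 with slerp weights a = sin((1−f)δ)/sin δ ≈ 1.391, b = sin(fδ)/sin δ ≈ 1.391.
p = a·p₁ + b·p₂ ≈ (-0.279, 0.655, -0.702); φ = arcsin(p_z) ≈ -44.62°, λ = atan2(p_y, p_x) ≈ 113.09°.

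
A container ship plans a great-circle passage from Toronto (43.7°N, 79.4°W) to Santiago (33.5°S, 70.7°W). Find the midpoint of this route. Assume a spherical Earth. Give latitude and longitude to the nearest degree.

Convert each endpoint to a unit vector on the sphere (x = cos φ cos λ, y = cos φ sin λ, z = sin φ).
The central angle between the endpoints is δ = arccos(p₁·p₂) ≈ 1.355 rad (77.6°).
Interpolate at f = 1/2 with slerp weights a = sin((1−f)δ)/sin δ ≈ 0.642, b = sin(fδ)/sin δ ≈ 0.642.
p = a·p₁ + b·p₂ ≈ (0.262, -0.961, 0.089); φ = arcsin(p_z) ≈ 5.11°, λ = atan2(p_y, p_x) ≈ -74.74°.

≈ 5°N, 75°W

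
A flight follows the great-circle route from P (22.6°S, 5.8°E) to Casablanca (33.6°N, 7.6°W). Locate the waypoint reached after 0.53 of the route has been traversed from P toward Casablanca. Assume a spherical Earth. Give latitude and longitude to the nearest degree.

Write both endpoints as unit vectors p₁, p₂ with components (cos φ cos λ, cos φ sin λ, sin φ).
The central angle between the endpoints is δ = arccos(p₁·p₂) ≈ 1.006 rad (57.6°).
Interpolate at f = 0.53 with slerp weights a = sin((1−f)δ)/sin δ ≈ 0.539, b = sin(fδ)/sin δ ≈ 0.602.
p = a·p₁ + b·p₂ ≈ (0.992, -0.016, 0.126); φ = arcsin(p_z) ≈ 7.23°, λ = atan2(p_y, p_x) ≈ -0.92°.

≈ (7°N, 1°W)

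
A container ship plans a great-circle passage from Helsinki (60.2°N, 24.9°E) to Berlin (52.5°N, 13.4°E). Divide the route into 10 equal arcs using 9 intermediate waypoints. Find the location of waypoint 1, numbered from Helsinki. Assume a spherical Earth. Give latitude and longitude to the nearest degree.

Write both endpoints as unit vectors p₁, p₂ with components (cos φ cos λ, cos φ sin λ, sin φ).
The central angle between the endpoints is δ = arccos(p₁·p₂) ≈ 0.174 rad (10.0°).
Interpolate at f = 1/10 with slerp weights a = sin((1−f)δ)/sin δ ≈ 0.901, b = sin(fδ)/sin δ ≈ 0.101.
p = a·p₁ + b·p₂ ≈ (0.466, 0.203, 0.861); φ = arcsin(p_z) ≈ 59.48°, λ = atan2(p_y, p_x) ≈ 23.52°.

≈ 59°N, 24°E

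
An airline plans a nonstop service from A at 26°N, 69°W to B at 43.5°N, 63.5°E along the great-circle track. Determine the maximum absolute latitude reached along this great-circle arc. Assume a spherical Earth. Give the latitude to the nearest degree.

≈ 61°N

The great circle lies in the plane with unit normal n̂ = (p₁ × p₂)/|p₁ × p₂|.
Here n̂_z ≈ +0.485; the vertex latitude is φ_max = arccos|n̂_z| ≈ 61.0°.
Check via Clairaut: cos φ_max = |cos φ₁| · sin C = cos(26.0°)·sin(32.7°) ≈ 0.485, again giving ≈ 61.0°.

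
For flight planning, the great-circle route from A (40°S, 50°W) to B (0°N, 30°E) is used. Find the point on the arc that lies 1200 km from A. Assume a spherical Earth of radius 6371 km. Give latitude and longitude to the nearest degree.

≈ (38°S, 36°W)

Convert each endpoint to a unit vector on the sphere (x = cos φ cos λ, y = cos φ sin λ, z = sin φ).
The central angle between the endpoints is δ = arccos(p₁·p₂) ≈ 1.437 rad (82.4°). The total great-circle distance is δ·R ≈ 1.437 × 6371 ≈ 9158 km, so the target fraction is f = 1200/9158 ≈ 0.131.
Interpolate at f ≈ 0.131 with slerp weights a = sin((1−f)δ)/sin δ ≈ 0.957, b = sin(fδ)/sin δ ≈ 0.189.
p = a·p₁ + b·p₂ ≈ (0.635, -0.467, -0.615); φ = arcsin(p_z) ≈ -37.97°, λ = atan2(p_y, p_x) ≈ -36.35°.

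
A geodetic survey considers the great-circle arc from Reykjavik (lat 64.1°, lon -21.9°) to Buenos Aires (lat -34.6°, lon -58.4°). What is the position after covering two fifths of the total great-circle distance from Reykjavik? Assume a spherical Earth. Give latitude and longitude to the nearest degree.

Convert each endpoint to a unit vector on the sphere (x = cos φ cos λ, y = cos φ sin λ, z = sin φ).
The central angle between the endpoints is δ = arccos(p₁·p₂) ≈ 1.794 rad (102.8°).
Interpolate at f = 2/5 with slerp weights a = sin((1−f)δ)/sin δ ≈ 0.903, b = sin(fδ)/sin δ ≈ 0.675.
p = a·p₁ + b·p₂ ≈ (0.657, -0.620, 0.429); φ = arcsin(p_z) ≈ 25.41°, λ = atan2(p_y, p_x) ≈ -43.35°.

≈ lat 25°, lon -43°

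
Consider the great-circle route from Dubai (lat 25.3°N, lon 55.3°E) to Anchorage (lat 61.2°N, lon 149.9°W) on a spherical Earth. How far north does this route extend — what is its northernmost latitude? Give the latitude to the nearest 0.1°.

≈ 79.3°N

The great circle lies in the plane with unit normal n̂ = (p₁ × p₂)/|p₁ × p₂|.
Here n̂_z ≈ +0.185; the vertex latitude is φ_max = arccos|n̂_z| ≈ 79.3°.
Check via Clairaut: cos φ_max = |cos φ₁| · sin C = cos(25.3°)·sin(11.8°) ≈ 0.185, again giving ≈ 79.3°.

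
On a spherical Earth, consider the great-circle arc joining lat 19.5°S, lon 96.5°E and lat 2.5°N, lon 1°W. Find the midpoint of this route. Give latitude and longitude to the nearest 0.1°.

≈ lat 12.8°S, lon 45.9°E

Write both endpoints as unit vectors p₁, p₂ with components (cos φ cos λ, cos φ sin λ, sin φ).
The central angle between the endpoints is δ = arccos(p₁·p₂) ≈ 1.709 rad (97.9°).
Interpolate at f = 1/2 with slerp weights a = sin((1−f)δ)/sin δ ≈ 0.761, b = sin(fδ)/sin δ ≈ 0.761.
p = a·p₁ + b·p₂ ≈ (0.679, 0.700, -0.221); φ = arcsin(p_z) ≈ -12.76°, λ = atan2(p_y, p_x) ≈ 45.85°.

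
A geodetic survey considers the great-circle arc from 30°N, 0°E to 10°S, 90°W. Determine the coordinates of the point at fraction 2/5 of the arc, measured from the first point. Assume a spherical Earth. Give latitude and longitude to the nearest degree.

From cos δ = sin φ₁ sin φ₂ + cos φ₁ cos φ₂ cos Δλ, the central angle is δ ≈ 1.658 rad (95.0°).
Interpolate at f = 2/5 with slerp weights a = sin((1−f)δ)/sin δ ≈ 0.842, b = sin(fδ)/sin δ ≈ 0.618.
p = a·p₁ + b·p₂ ≈ (0.729, -0.609, 0.314); φ = arcsin(p_z) ≈ 18.27°, λ = atan2(p_y, p_x) ≈ -39.85°.

≈ 18°N, 40°W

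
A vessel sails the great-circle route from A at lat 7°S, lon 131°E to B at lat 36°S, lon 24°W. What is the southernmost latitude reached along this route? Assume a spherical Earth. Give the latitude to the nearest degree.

≈ 63°S

The great circle lies in the plane with unit normal n̂ = (p₁ × p₂)/|p₁ × p₂|.
Here n̂_z ≈ -0.450; the vertex latitude is φ_max = arccos|n̂_z| ≈ 63.3°.
Check via Clairaut: cos φ_max = |cos φ₁| · sin C = cos(7.0°)·sin(153.1°) ≈ 0.450, again giving ≈ 63.3°.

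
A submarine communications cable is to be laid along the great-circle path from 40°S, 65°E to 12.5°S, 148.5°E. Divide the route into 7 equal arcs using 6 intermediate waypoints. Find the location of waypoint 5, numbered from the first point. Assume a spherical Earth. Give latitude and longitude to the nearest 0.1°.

Convert each endpoint to a unit vector on the sphere (x = cos φ cos λ, y = cos φ sin λ, z = sin φ).
The central angle between the endpoints is δ = arccos(p₁·p₂) ≈ 1.345 rad (77.1°).
Interpolate at f = 5/7 with slerp weights a = sin((1−f)δ)/sin δ ≈ 0.385, b = sin(fδ)/sin δ ≈ 0.841.
p = a·p₁ + b·p₂ ≈ (-0.576, 0.696, -0.429); φ = arcsin(p_z) ≈ -25.42°, λ = atan2(p_y, p_x) ≈ 129.58°.

≈ 25.4°S, 129.6°E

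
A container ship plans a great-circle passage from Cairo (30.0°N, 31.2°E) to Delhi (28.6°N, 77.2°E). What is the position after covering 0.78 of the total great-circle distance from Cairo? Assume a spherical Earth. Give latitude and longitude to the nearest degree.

Convert each endpoint to a unit vector on the sphere (x = cos φ cos λ, y = cos φ sin λ, z = sin φ).
The central angle between the endpoints is δ = arccos(p₁·p₂) ≈ 0.696 rad (39.9°).
Interpolate at f = 0.78 with slerp weights a = sin((1−f)δ)/sin δ ≈ 0.238, b = sin(fδ)/sin δ ≈ 0.806.
p = a·p₁ + b·p₂ ≈ (0.333, 0.797, 0.505); φ = arcsin(p_z) ≈ 30.31°, λ = atan2(p_y, p_x) ≈ 67.32°.

≈ 30°N, 67°E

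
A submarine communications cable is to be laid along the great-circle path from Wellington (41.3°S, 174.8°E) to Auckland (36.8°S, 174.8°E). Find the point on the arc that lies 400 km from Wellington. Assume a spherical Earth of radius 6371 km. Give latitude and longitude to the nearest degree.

From cos δ = sin φ₁ sin φ₂ + cos φ₁ cos φ₂ cos Δλ, the central angle is δ ≈ 0.079 rad (4.5°). The total great-circle distance is δ·R ≈ 0.079 × 6371 ≈ 500 km, so the target fraction is f = 400/500 ≈ 0.799.
Interpolate at f ≈ 0.799 with slerp weights a = sin((1−f)δ)/sin δ ≈ 0.201, b = sin(fδ)/sin δ ≈ 0.800.
p = a·p₁ + b·p₂ ≈ (-0.788, 0.072, -0.612); φ = arcsin(p_z) ≈ -37.70°, λ = atan2(p_y, p_x) ≈ 174.80°.

≈ (38°S, 175°E)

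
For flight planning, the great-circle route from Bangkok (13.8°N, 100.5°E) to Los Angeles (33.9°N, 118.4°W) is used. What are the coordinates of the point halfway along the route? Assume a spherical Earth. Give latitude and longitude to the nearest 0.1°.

Write both endpoints as unit vectors p₁, p₂ with components (cos φ cos λ, cos φ sin λ, sin φ).
The central angle between the endpoints is δ = arccos(p₁·p₂) ≈ 2.088 rad (119.6°).
Interpolate at f = 1/2 with slerp weights a = sin((1−f)δ)/sin δ ≈ 0.994, b = sin(fδ)/sin δ ≈ 0.994.
p = a·p₁ + b·p₂ ≈ (-0.568, 0.223, 0.792); φ = arcsin(p_z) ≈ 52.35°, λ = atan2(p_y, p_x) ≈ 158.54°.

≈ 52.3°N, 158.5°E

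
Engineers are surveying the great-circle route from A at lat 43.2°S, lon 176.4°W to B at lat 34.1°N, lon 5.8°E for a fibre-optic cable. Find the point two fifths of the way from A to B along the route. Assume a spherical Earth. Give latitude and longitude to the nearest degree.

≈ lat 67°S, lon 31°E

Convert each endpoint to a unit vector on the sphere (x = cos φ cos λ, y = cos φ sin λ, z = sin φ).
The central angle between the endpoints is δ = arccos(p₁·p₂) ≈ 2.980 rad (170.7°).
Interpolate at f = 2/5 with slerp weights a = sin((1−f)δ)/sin δ ≈ 6.069, b = sin(fδ)/sin δ ≈ 5.774.
p = a·p₁ + b·p₂ ≈ (0.342, 0.205, -0.917); φ = arcsin(p_z) ≈ -66.51°, λ = atan2(p_y, p_x) ≈ 31.01°.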